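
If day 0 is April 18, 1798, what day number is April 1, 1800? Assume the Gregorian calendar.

713

Apr 18, 1798 → Apr 18, 1799: 365 days.
Apr 18, 1799 → May 18, 1799: 30 days (April has 30).
May 18, 1799 → Jun 18, 1799: 31 days (May has 31).
Jun 18, 1799 → Jul 18, 1799: 30 days (June has 30).
Jul 18, 1799 → Aug 18, 1799: 31 days (July has 31).
Aug 18, 1799 → Sep 18, 1799: 31 days (August has 31).
Sep 18, 1799 → Oct 18, 1799: 30 days (September has 30).
Oct 18, 1799 → Nov 18, 1799: 31 days (October has 31).
Nov 18, 1799 → Dec 18, 1799: 30 days (November has 30).
Dec 18, 1799 → Jan 18, 1800: 31 days (December has 31).
Jan 18, 1800 → Feb 18, 1800: 31 days (January has 31).
Feb 18, 1800 → Mar 18, 1800: 28 days (February has 28).
Mar 18, 1800 → Apr 1, 1800: 14 days.
Total: 713 days.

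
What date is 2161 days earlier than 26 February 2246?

March 28, 2240

−365 (one year) → Feb 26, 2245 (1796 left).
−366 (one year; includes Feb 29, 2244) → Feb 26, 2244 (1430 left).
−365 (one year) → Feb 26, 2243 (1065 left).
−365 (one year) → Feb 26, 2242 (700 left).
−365 (one year) → Feb 26, 2241 (335 left).
−26 → Jan 31, 2241 (end of Jan, 31 days; 309 left).
−31 → Dec 31, 2240 (end of Dec, 31 days; 278 left).
−31 → Nov 30, 2240 (end of Nov, 30 days; 247 left).
−30 → Oct 31, 2240 (end of Oct, 31 days; 217 left).
−31 → Sep 30, 2240 (end of Sep, 30 days; 186 left).
−30 → Aug 31, 2240 (end of Aug, 31 days; 156 left).
−31 → Jul 31, 2240 (end of Jul, 31 days; 125 left).
−31 → Jun 30, 2240 (end of Jun, 30 days; 94 left).
−30 → May 31, 2240 (end of May, 31 days; 64 left).
−31 → Apr 30, 2240 (end of Apr, 30 days; 33 left).
−30 → Mar 31, 2240 (end of Mar, 31 days; 3 left).
−3 → Mar 28, 2240.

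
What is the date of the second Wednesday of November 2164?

November 14, 2164

November 1, 2164 is a Thursday.
The first Wednesday is therefore November 7 (6 days later).
The second Wednesday is 7 + 1×7 = November 14.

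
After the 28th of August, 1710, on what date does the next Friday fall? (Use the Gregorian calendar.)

August 29, 1710

Aug 28, 1710 is a Thursday.
From Thursday to the next Friday is 1 day.
Aug 28, 1710 + 1 = Aug 29, 1710.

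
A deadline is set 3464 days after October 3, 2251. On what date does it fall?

+366 (one year; includes Feb 29, 2252) → Oct 3, 2252 (3098 left).
+365 (one year) → Oct 3, 2253 (2733 left).
+365 (one year) → Oct 3, 2254 (2368 left).
+365 (one year) → Oct 3, 2255 (2003 left).
+366 (one year; includes Feb 29, 2256) → Oct 3, 2256 (1637 left).
+365 (one year) → Oct 3, 2257 (1272 left).
+365 (one year) → Oct 3, 2258 (907 left).
+365 (one year) → Oct 3, 2259 (542 left).
+366 (one year; includes Feb 29, 2260) → Oct 3, 2260 (176 left).
Oct has 31 days: +29 → Nov 1, 2260 (147 left).
Nov has 30 days: +30 → Dec 1, 2260 (117 left).
Dec has 31 days: +31 → Jan 1, 2261 (86 left).
Jan has 31 days: +31 → Feb 1, 2261 (55 left).
Feb has 28 days: +28 → Mar 1, 2261 (27 left).
+27 → Mar 28, 2261.

March 28, 2261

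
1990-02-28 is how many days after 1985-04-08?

1787

Apr 8, 1985 → Apr 8, 1986: 365 days.
Apr 8, 1986 → Apr 8, 1987: 365 days.
Apr 8, 1987 → Apr 8, 1988: 366 days (Feb 29, 1988 is in that span).
Apr 8, 1988 → Apr 8, 1989: 365 days.
Apr 8, 1989 → May 8, 1989: 30 days (April has 30).
May 8, 1989 → Jun 8, 1989: 31 days (May has 31).
Jun 8, 1989 → Jul 8, 1989: 30 days (June has 30).
Jul 8, 1989 → Aug 8, 1989: 31 days (July has 31).
Aug 8, 1989 → Sep 8, 1989: 31 days (August has 31).
Sep 8, 1989 → Oct 8, 1989: 30 days (September has 30).
Oct 8, 1989 → Nov 8, 1989: 31 days (October has 31).
Nov 8, 1989 → Dec 8, 1989: 30 days (November has 30).
Dec 8, 1989 → Jan 8, 1990: 31 days (December has 31).
Jan 8, 1990 → Feb 8, 1990: 31 days (January has 31).
Feb 8, 1990 → Feb 28, 1990: 20 days.
Total: 1787 days.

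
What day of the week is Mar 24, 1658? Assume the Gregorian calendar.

Sunday

Doomsday rule: the anchor day for the 1600s is Tuesday. For year 58: 58÷12 = 4 r 10, and 10÷4 = 2, so 4+10+2 = 16.
Tuesday + 16 ≡ Thursday — that's 1658's doomsday.
In March the doomsday date is Mar 14.
Mar 24 is 10 days after Mar 14; 10 mod 7 = 3, so Thursday + 3 = Sunday.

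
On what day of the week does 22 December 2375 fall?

Doomsday rule: the anchor day for the 2300s is Wednesday. For year 75: 75÷12 = 6 r 3, and 3÷4 = 0, so 6+3+0 = 9.
Wednesday + 9 ≡ Friday — that's 2375's doomsday.
In December the doomsday date is Dec 12.
Dec 22 is 10 days after Dec 12; 10 mod 7 = 3, so Friday + 3 = Monday.

Monday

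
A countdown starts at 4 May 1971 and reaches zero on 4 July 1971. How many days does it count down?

61

May 4, 1971 → Jun 4, 1971: 31 days (May has 31).
Jun 4, 1971 → Jul 4, 1971: 30 days.
Total: 61 days.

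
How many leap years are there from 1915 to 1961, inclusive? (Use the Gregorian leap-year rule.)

Multiples of 4 in [1915,1961]: 12.
Of those, multiples of 100: 0 (not leap unless ÷400).
Multiples of 400: 0.
Leap years = 12 − 0 + 0 = 12.

12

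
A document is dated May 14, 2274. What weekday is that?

Doomsday rule: the anchor day for the 2200s is Friday. For year 74: 74÷12 = 6 r 2, and 2÷4 = 0, so 6+2+0 = 8.
Friday + 8 ≡ Saturday — that's 2274's doomsday.
In May the doomsday date is May 9.
May 14 is 5 days after May 9; 5 mod 7 = 5, so Saturday + 5 = Thursday.

Thursday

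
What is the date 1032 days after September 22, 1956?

July 21, 1959

+365 (one year) → Sep 22, 1957 (667 left).
+365 (one year) → Sep 22, 1958 (302 left).
Sep has 30 days: +9 → Oct 1, 1958 (293 left).
Oct has 31 days: +31 → Nov 1, 1958 (262 left).
Nov has 30 days: +30 → Dec 1, 1958 (232 left).
Dec has 31 days: +31 → Jan 1, 1959 (201 left).
Jan has 31 days: +31 → Feb 1, 1959 (170 left).
Feb has 28 days: +28 → Mar 1, 1959 (142 left).
Mar has 31 days: +31 → Apr 1, 1959 (111 left).
Apr has 30 days: +30 → May 1, 1959 (81 left).
May has 31 days: +31 → Jun 1, 1959 (50 left).
Jun has 30 days: +30 → Jul 1, 1959 (20 left).
+20 → Jul 21, 1959.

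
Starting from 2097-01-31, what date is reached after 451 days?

+365 (one year) → Jan 31, 2098 (86 left).
Jan has 31 days: +1 → Feb 1, 2098 (85 left).
Feb has 28 days: +28 → Mar 1, 2098 (57 left).
Mar has 31 days: +31 → Apr 1, 2098 (26 left).
+26 → Apr 27, 2098.

April 27, 2098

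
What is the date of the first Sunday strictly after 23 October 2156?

Oct 23, 2156 is a Saturday.
From Saturday to the next Sunday is 1 day.
Oct 23, 2156 + 1 = Oct 24, 2156.

October 24, 2156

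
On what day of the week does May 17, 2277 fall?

Doomsday rule: the anchor day for the 2200s is Friday. For year 77: 77÷12 = 6 r 5, and 5÷4 = 1, so 6+5+1 = 12.
Friday + 12 ≡ Wednesday — that's 2277's doomsday.
In May the doomsday date is May 9.
May 17 is 8 days after May 9; 8 mod 7 = 1, so Wednesday + 1 = Thursday.

Thursday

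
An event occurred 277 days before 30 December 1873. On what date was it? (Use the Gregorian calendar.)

−30 → Nov 30, 1873 (end of Nov, 30 days; 247 left).
−30 → Oct 31, 1873 (end of Oct, 31 days; 217 left).
−31 → Sep 30, 1873 (end of Sep, 30 days; 186 left).
−30 → Aug 31, 1873 (end of Aug, 31 days; 156 left).
−31 → Jul 31, 1873 (end of Jul, 31 days; 125 left).
−31 → Jun 30, 1873 (end of Jun, 30 days; 94 left).
−30 → May 31, 1873 (end of May, 31 days; 64 left).
−31 → Apr 30, 1873 (end of Apr, 30 days; 33 left).
−30 → Mar 31, 1873 (end of Mar, 31 days; 3 left).
−3 → Mar 28, 1873.

March 28, 1873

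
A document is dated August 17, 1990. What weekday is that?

Doomsday rule: the anchor day for the 1900s is Wednesday. For year 90: 90÷12 = 7 r 6, and 6÷4 = 1, so 7+6+1 = 14.
Wednesday + 14 ≡ Wednesday — that's 1990's doomsday.
In August the doomsday date is Aug 8.
Aug 17 is 9 days after Aug 8; 9 mod 7 = 2, so Wednesday + 2 = Friday.

Friday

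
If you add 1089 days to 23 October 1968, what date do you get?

+365 (one year) → Oct 23, 1969 (724 left).
+365 (one year) → Oct 23, 1970 (359 left).
Oct has 31 days: +9 → Nov 1, 1970 (350 left).
Nov has 30 days: +30 → Dec 1, 1970 (320 left).
Dec has 31 days: +31 → Jan 1, 1971 (289 left).
Jan has 31 days: +31 → Feb 1, 1971 (258 left).
Feb has 28 days: +28 → Mar 1, 1971 (230 left).
Mar has 31 days: +31 → Apr 1, 1971 (199 left).
Apr has 30 days: +30 → May 1, 1971 (169 left).
May has 31 days: +31 → Jun 1, 1971 (138 left).
Jun has 30 days: +30 → Jul 1, 1971 (108 left).
Jul has 31 days: +31 → Aug 1, 1971 (77 left).
Aug has 31 days: +31 → Sep 1, 1971 (46 left).
Sep has 30 days: +30 → Oct 1, 1971 (16 left).
+16 → Oct 17, 1971.

October 17, 1971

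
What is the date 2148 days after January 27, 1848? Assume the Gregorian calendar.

December 14, 1853

+366 (one year; includes Feb 29, 1848) → Jan 27, 1849 (1782 left).
+365 (one year) → Jan 27, 1850 (1417 left).
+365 (one year) → Jan 27, 1851 (1052 left).
+365 (one year) → Jan 27, 1852 (687 left).
+366 (one year; includes Feb 29, 1852) → Jan 27, 1853 (321 left).
Jan has 31 days: +5 → Feb 1, 1853 (316 left).
Feb has 28 days: +28 → Mar 1, 1853 (288 left).
Mar has 31 days: +31 → Apr 1, 1853 (257 left).
Apr has 30 days: +30 → May 1, 1853 (227 left).
May has 31 days: +31 → Jun 1, 1853 (196 left).
Jun has 30 days: +30 → Jul 1, 1853 (166 left).
Jul has 31 days: +31 → Aug 1, 1853 (135 left).
Aug has 31 days: +31 → Sep 1, 1853 (104 left).
Sep has 30 days: +30 → Oct 1, 1853 (74 left).
Oct has 31 days: +31 → Nov 1, 1853 (43 left).
Nov has 30 days: +30 → Dec 1, 1853 (13 left).
+13 → Dec 14, 1853.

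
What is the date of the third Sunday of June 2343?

June 1, 2343 is a Tuesday.
The first Sunday is therefore June 6 (5 days later).
The third Sunday is 6 + 2×7 = June 20.

June 20, 2343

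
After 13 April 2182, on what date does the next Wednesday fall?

Apr 13, 2182 is a Saturday.
From Saturday to the next Wednesday is 4 days.
Apr 13, 2182 + 4 = Apr 17, 2182.

April 17, 2182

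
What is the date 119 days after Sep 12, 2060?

January 9, 2061

Sep has 30 days: +19 → Oct 1, 2060 (100 left).
Oct has 31 days: +31 → Nov 1, 2060 (69 left).
Nov has 30 days: +30 → Dec 1, 2060 (39 left).
Dec has 31 days: +31 → Jan 1, 2061 (8 left).
+8 → Jan 9, 2061.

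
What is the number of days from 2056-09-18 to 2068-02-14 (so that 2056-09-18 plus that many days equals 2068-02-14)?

Sep 18, 2056 → Sep 18, 2057: 365 days.
Sep 18, 2057 → Sep 18, 2058: 365 days.
Sep 18, 2058 → Sep 18, 2059: 365 days.
Sep 18, 2059 → Sep 18, 2060: 366 days (Feb 29, 2060 is in that span).
Sep 18, 2060 → Sep 18, 2061: 365 days.
Sep 18, 2061 → Sep 18, 2062: 365 days.
Sep 18, 2062 → Sep 18, 2063: 365 days.
Sep 18, 2063 → Sep 18, 2064: 366 days (Feb 29, 2064 is in that span).
Sep 18, 2064 → Sep 18, 2065: 365 days.
Sep 18, 2065 → Sep 18, 2066: 365 days.
Sep 18, 2066 → Sep 18, 2067: 365 days.
Sep 18, 2067 → Oct 18, 2067: 30 days (September has 30).
Oct 18, 2067 → Nov 18, 2067: 31 days (October has 31).
Nov 18, 2067 → Dec 18, 2067: 30 days (November has 30).
Dec 18, 2067 → Jan 18, 2068: 31 days (December has 31).
Jan 18, 2068 → Feb 14, 2068: 27 days.
Total: 4166 days.

4166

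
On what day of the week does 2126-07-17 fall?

January 1, 2126 is a Tuesday.
Jan 1, 2126 → Feb 1, 2126: 31 days (January has 31).
Feb 1, 2126 → Mar 1, 2126: 28 days (February has 28).
Mar 1, 2126 → Apr 1, 2126: 31 days (March has 31).
Apr 1, 2126 → May 1, 2126: 30 days (April has 30).
May 1, 2126 → Jun 1, 2126: 31 days (May has 31).
Jun 1, 2126 → Jul 1, 2126: 30 days (June has 30).
Jul 1, 2126 → Jul 17, 2126: 16 days.
Total: 197 days.
197 mod 7 = 1, so Tuesday + 1 = Wednesday.

Wednesday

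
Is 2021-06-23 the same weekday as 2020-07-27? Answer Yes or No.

No

From Jul 27, 2020 to Jun 23, 2021 is 331 days.
331 mod 7 = 2, so they are different weekdays.
(Jul 27, 2020 is a Monday; Jun 23, 2021 is a Wednesday.)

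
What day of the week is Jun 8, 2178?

Monday

Doomsday rule: the anchor day for the 2100s is Sunday. For year 78: 78÷12 = 6 r 6, and 6÷4 = 1, so 6+6+1 = 13.
Sunday + 13 ≡ Saturday — that's 2178's doomsday.
In June the doomsday date is Jun 6.
Jun 8 is 2 days after Jun 6; 2 mod 7 = 2, so Saturday + 2 = Monday.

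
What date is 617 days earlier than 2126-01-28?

−365 (one year) → Jan 28, 2125 (252 left).
−28 → Dec 31, 2124 (end of Dec, 31 days; 224 left).
−31 → Nov 30, 2124 (end of Nov, 30 days; 193 left).
−30 → Oct 31, 2124 (end of Oct, 31 days; 163 left).
−31 → Sep 30, 2124 (end of Sep, 30 days; 132 left).
−30 → Aug 31, 2124 (end of Aug, 31 days; 102 left).
−31 → Jul 31, 2124 (end of Jul, 31 days; 71 left).
−31 → Jun 30, 2124 (end of Jun, 30 days; 40 left).
−30 → May 31, 2124 (end of May, 31 days; 10 left).
−10 → May 21, 2124.

May 21, 2124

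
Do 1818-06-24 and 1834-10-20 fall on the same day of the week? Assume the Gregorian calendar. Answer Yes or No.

No

From Jun 24, 1818 to Oct 20, 1834 is 5962 days.
5962 mod 7 = 5, so they are different weekdays.
(Jun 24, 1818 is a Wednesday; Oct 20, 1834 is a Monday.)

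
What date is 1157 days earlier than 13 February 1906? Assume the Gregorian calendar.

−365 (one year) → Feb 13, 1905 (792 left).
−366 (one year; includes Feb 29, 1904) → Feb 13, 1904 (426 left).
−365 (one year) → Feb 13, 1903 (61 left).
−13 → Jan 31, 1903 (end of Jan, 31 days; 48 left).
−31 → Dec 31, 1902 (end of Dec, 31 days; 17 left).
−17 → Dec 14, 1902.

December 14, 1902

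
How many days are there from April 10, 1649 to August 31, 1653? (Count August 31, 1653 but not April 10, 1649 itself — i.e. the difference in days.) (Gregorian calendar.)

Apr 10, 1649 → Apr 10, 1650: 365 days.
Apr 10, 1650 → Apr 10, 1651: 365 days.
Apr 10, 1651 → Apr 10, 1652: 366 days (Feb 29, 1652 is in that span).
Apr 10, 1652 → Apr 10, 1653: 365 days.
Apr 10, 1653 → May 10, 1653: 30 days (April has 30).
May 10, 1653 → Jun 10, 1653: 31 days (May has 31).
Jun 10, 1653 → Jul 10, 1653: 30 days (June has 30).
Jul 10, 1653 → Aug 10, 1653: 31 days (July has 31).
Aug 10, 1653 → Aug 31, 1653: 21 days.
Total: 1604 days.

1604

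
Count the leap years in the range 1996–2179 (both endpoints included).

45

Multiples of 4 in [1996,2179]: 46.
Of those, multiples of 100: 2 (not leap unless ÷400).
Multiples of 400: 1.
Leap years = 46 − 2 + 1 = 45.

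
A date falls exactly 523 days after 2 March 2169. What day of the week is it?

Tuesday

Mar 2, 2169 is a Thursday.
523 mod 7 = 5, so 523 days after a Thursday is Thursday + 5 = Tuesday.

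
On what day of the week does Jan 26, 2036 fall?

Doomsday rule: the anchor day for the 2000s is Tuesday. For year 36: 36÷12 = 3 r 0, and 0÷4 = 0, so 3+0+0 = 3.
Tuesday + 3 ≡ Friday — that's 2036's doomsday.
In January the doomsday date is Jan 4 (2036 is a leap year (divisible by 4)).
Jan 26 is 22 days after Jan 4; 22 mod 7 = 1, so Friday + 1 = Saturday.

Saturday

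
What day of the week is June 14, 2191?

Doomsday rule: the anchor day for the 2100s is Sunday. For year 91: 91÷12 = 7 r 7, and 7÷4 = 1, so 7+7+1 = 15.
Sunday + 15 ≡ Monday — that's 2191's doomsday.
In June the doomsday date is Jun 6.
Jun 14 is 8 days after Jun 6; 8 mod 7 = 1, so Monday + 1 = Tuesday.

Tuesday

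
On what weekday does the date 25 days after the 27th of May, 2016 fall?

Tuesday

May 27, 2016 is a Friday.
25 mod 7 = 4, so 25 days after a Friday is Friday + 4 = Tuesday.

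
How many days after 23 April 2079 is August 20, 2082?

1215

Apr 23, 2079 → Apr 23, 2080: 366 days (Feb 29, 2080 is in that span).
Apr 23, 2080 → Apr 23, 2081: 365 days.
Apr 23, 2081 → Apr 23, 2082: 365 days.
Apr 23, 2082 → May 23, 2082: 30 days (April has 30).
May 23, 2082 → Jun 23, 2082: 31 days (May has 31).
Jun 23, 2082 → Jul 23, 2082: 30 days (June has 30).
Jul 23, 2082 → Aug 20, 2082: 28 days.
Total: 1215 days.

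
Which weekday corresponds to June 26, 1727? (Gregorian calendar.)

Thursday

Doomsday rule: the anchor day for the 1700s is Sunday. For year 27: 27÷12 = 2 r 3, and 3÷4 = 0, so 2+3+0 = 5.
Sunday + 5 ≡ Friday — that's 1727's doomsday.
In June the doomsday date is Jun 6.
Jun 26 is 20 days after Jun 6; 20 mod 7 = 6, so Friday + 6 = Thursday.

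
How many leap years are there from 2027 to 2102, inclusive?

18

Multiples of 4 in [2027,2102]: 19.
Of those, multiples of 100: 1 (not leap unless ÷400).
Multiples of 400: 0.
Leap years = 19 − 1 + 0 = 18.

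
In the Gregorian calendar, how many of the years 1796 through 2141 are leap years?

84

Multiples of 4 in [1796,2141]: 87.
Of those, multiples of 100: 4 (not leap unless ÷400).
Multiples of 400: 1.
Leap years = 87 − 4 + 1 = 84.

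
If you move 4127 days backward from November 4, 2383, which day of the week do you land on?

Monday

Nov 4, 2383 is a Friday.
4127 mod 7 = 4, so 4127 days before a Friday is Friday − 4 = Monday.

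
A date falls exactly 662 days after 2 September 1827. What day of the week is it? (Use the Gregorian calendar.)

Thursday

Sep 2, 1827 is a Sunday.
662 mod 7 = 4, so 662 days after a Sunday is Sunday + 4 = Thursday.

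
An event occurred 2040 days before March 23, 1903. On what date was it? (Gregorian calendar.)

August 20, 1897

−365 (one year) → Mar 23, 1902 (1675 left).
−365 (one year) → Mar 23, 1901 (1310 left).
−365 (one year) → Mar 23, 1900 (945 left).
−365 (one year) → Mar 23, 1899 (580 left).
−365 (one year) → Mar 23, 1898 (215 left).
−23 → Feb 28, 1898 (end of Feb, 28 days; 192 left).
−28 → Jan 31, 1898 (end of Jan, 31 days; 164 left).
−31 → Dec 31, 1897 (end of Dec, 31 days; 133 left).
−31 → Nov 30, 1897 (end of Nov, 30 days; 102 left).
−30 → Oct 31, 1897 (end of Oct, 31 days; 72 left).
−31 → Sep 30, 1897 (end of Sep, 30 days; 41 left).
−30 → Aug 31, 1897 (end of Aug, 31 days; 11 left).
−11 → Aug 20, 1897.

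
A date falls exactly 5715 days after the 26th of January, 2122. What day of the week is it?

First find the weekday of Jan 26, 2122. Doomsday rule: the anchor day for the 2100s is Sunday. For year 22: 22÷12 = 1 r 10, and 10÷4 = 2, so 1+10+2 = 13.
Sunday + 13 ≡ Saturday — that's 2122's doomsday.
In January the doomsday date is Jan 3 (2122 is not a leap year).
Jan 26 is 23 days after Jan 3; 23 mod 7 = 2, so Saturday + 2 = Monday.
5715 mod 7 = 3, so 5715 days after a Monday is Monday + 3 = Thursday.

Thursday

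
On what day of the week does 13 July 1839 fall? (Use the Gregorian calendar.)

Doomsday rule: the anchor day for the 1800s is Friday. For year 39: 39÷12 = 3 r 3, and 3÷4 = 0, so 3+3+0 = 6.
Friday + 6 ≡ Thursday — that's 1839's doomsday.
In July the doomsday date is Jul 11.
Jul 13 is 2 days after Jul 11; 2 mod 7 = 2, so Thursday + 2 = Saturday.

Saturday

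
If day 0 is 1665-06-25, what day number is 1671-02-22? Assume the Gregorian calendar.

2068

Jun 25, 1665 → Jun 25, 1666: 365 days.
Jun 25, 1666 → Jun 25, 1667: 365 days.
Jun 25, 1667 → Jun 25, 1668: 366 days (Feb 29, 1668 is in that span).
Jun 25, 1668 → Jun 25, 1669: 365 days.
Jun 25, 1669 → Jun 25, 1670: 365 days.
Jun 25, 1670 → Jul 25, 1670: 30 days (June has 30).
Jul 25, 1670 → Aug 25, 1670: 31 days (July has 31).
Aug 25, 1670 → Sep 25, 1670: 31 days (August has 31).
Sep 25, 1670 → Oct 25, 1670: 30 days (September has 30).
Oct 25, 1670 → Nov 25, 1670: 31 days (October has 31).
Nov 25, 1670 → Dec 25, 1670: 30 days (November has 30).
Dec 25, 1670 → Jan 25, 1671: 31 days (December has 31).
Jan 25, 1671 → Feb 22, 1671: 28 days.
Total: 2068 days.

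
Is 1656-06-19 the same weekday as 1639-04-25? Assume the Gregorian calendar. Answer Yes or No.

Yes

From Apr 25, 1639 to Jun 19, 1656 is 6265 days.
6265 mod 7 = 0, so they are the same weekday.
(Apr 25, 1639 is a Monday; Jun 19, 1656 is a Monday.)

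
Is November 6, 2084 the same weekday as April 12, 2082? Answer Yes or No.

No

From Apr 12, 2082 to Nov 6, 2084 is 939 days.
939 mod 7 = 1, so they are different weekdays.
(Apr 12, 2082 is a Sunday; Nov 6, 2084 is a Monday.)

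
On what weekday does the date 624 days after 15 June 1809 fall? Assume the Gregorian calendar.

Friday

Jun 15, 1809 is a Thursday.
624 mod 7 = 1, so 624 days after a Thursday is Thursday + 1 = Friday.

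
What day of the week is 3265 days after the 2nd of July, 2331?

Sunday

First find the weekday of Jul 2, 2331. Doomsday rule: the anchor day for the 2300s is Wednesday. For year 31: 31÷12 = 2 r 7, and 7÷4 = 1, so 2+7+1 = 10.
Wednesday + 10 ≡ Saturday — that's 2331's doomsday.
In July the doomsday date is Jul 11.
Jul 2 is 9 days before Jul 11; 9 mod 7 = 2, so Saturday − 2 = Thursday.
3265 mod 7 = 3, so 3265 days after a Thursday is Thursday + 3 = Sunday.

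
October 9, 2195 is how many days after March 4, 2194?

584

Mar 4, 2194 → Mar 4, 2195: 365 days.
Mar 4, 2195 → Apr 4, 2195: 31 days (March has 31).
Apr 4, 2195 → May 4, 2195: 30 days (April has 30).
May 4, 2195 → Jun 4, 2195: 31 days (May has 31).
Jun 4, 2195 → Jul 4, 2195: 30 days (June has 30).
Jul 4, 2195 → Aug 4, 2195: 31 days (July has 31).
Aug 4, 2195 → Sep 4, 2195: 31 days (August has 31).
Sep 4, 2195 → Oct 4, 2195: 30 days (September has 30).
Oct 4, 2195 → Oct 9, 2195: 5 days.
Total: 584 days.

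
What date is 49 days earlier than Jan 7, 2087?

November 19, 2086

−7 → Dec 31, 2086 (end of Dec, 31 days; 42 left).
−31 → Nov 30, 2086 (end of Nov, 30 days; 11 left).
−11 → Nov 19, 2086.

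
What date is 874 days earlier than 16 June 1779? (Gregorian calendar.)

January 23, 1777

−365 (one year) → Jun 16, 1778 (509 left).
−365 (one year) → Jun 16, 1777 (144 left).
−16 → May 31, 1777 (end of May, 31 days; 128 left).
−31 → Apr 30, 1777 (end of Apr, 30 days; 97 left).
−30 → Mar 31, 1777 (end of Mar, 31 days; 67 left).
−31 → Feb 28, 1777 (end of Feb, 28 days; 36 left).
−28 → Jan 31, 1777 (end of Jan, 31 days; 8 left).
−8 → Jan 23, 1777.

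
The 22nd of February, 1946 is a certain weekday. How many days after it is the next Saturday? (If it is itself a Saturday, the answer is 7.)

1

Feb 22, 1946 is a Friday.
From Friday to the next Saturday is 1 day.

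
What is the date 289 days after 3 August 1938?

May 19, 1939

Aug has 31 days: +29 → Sep 1, 1938 (260 left).
Sep has 30 days: +30 → Oct 1, 1938 (230 left).
Oct has 31 days: +31 → Nov 1, 1938 (199 left).
Nov has 30 days: +30 → Dec 1, 1938 (169 left).
Dec has 31 days: +31 → Jan 1, 1939 (138 left).
Jan has 31 days: +31 → Feb 1, 1939 (107 left).
Feb has 28 days: +28 → Mar 1, 1939 (79 left).
Mar has 31 days: +31 → Apr 1, 1939 (48 left).
Apr has 30 days: +30 → May 1, 1939 (18 left).
+18 → May 19, 1939.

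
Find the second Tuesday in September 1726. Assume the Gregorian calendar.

September 1, 1726 is a Sunday.
The first Tuesday is therefore September 3 (2 days later).
The second Tuesday is 3 + 1×7 = September 10.

September 10, 1726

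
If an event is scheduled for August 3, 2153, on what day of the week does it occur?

Friday

Doomsday rule: the anchor day for the 2100s is Sunday. For year 53: 53÷12 = 4 r 5, and 5÷4 = 1, so 4+5+1 = 10.
Sunday + 10 ≡ Wednesday — that's 2153's doomsday.
In August the doomsday date is Aug 8.
Aug 3 is 5 days before Aug 8; 5 mod 7 = 5, so Wednesday − 5 = Friday.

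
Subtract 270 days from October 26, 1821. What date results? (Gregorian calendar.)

January 29, 1821

−26 → Sep 30, 1821 (end of Sep, 30 days; 244 left).
−30 → Aug 31, 1821 (end of Aug, 31 days; 214 left).
−31 → Jul 31, 1821 (end of Jul, 31 days; 183 left).
−31 → Jun 30, 1821 (end of Jun, 30 days; 152 left).
−30 → May 31, 1821 (end of May, 31 days; 122 left).
−31 → Apr 30, 1821 (end of Apr, 30 days; 91 left).
−30 → Mar 31, 1821 (end of Mar, 31 days; 61 left).
−31 → Feb 28, 1821 (end of Feb, 28 days; 30 left).
−28 → Jan 31, 1821 (end of Jan, 31 days; 2 left).
−2 → Jan 29, 1821.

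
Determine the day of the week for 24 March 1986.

Monday

Doomsday rule: the anchor day for the 1900s is Wednesday. For year 86: 86÷12 = 7 r 2, and 2÷4 = 0, so 7+2+0 = 9.
Wednesday + 9 ≡ Friday — that's 1986's doomsday.
In March the doomsday date is Mar 14.
Mar 24 is 10 days after Mar 14; 10 mod 7 = 3, so Friday + 3 = Monday.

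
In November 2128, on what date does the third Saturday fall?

November 20, 2128

November 1, 2128 is a Monday.
The first Saturday is therefore November 6 (5 days later).
The third Saturday is 6 + 2×7 = November 20.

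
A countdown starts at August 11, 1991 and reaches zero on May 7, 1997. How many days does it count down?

Aug 11, 1991 → Aug 11, 1992: 366 days (Feb 29, 1992 is in that span).
Aug 11, 1992 → Aug 11, 1993: 365 days.
Aug 11, 1993 → Aug 11, 1994: 365 days.
Aug 11, 1994 → Aug 11, 1995: 365 days.
Aug 11, 1995 → Aug 11, 1996: 366 days (Feb 29, 1996 is in that span).
Aug 11, 1996 → Sep 11, 1996: 31 days (August has 31).
Sep 11, 1996 → Oct 11, 1996: 30 days (September has 30).
Oct 11, 1996 → Nov 11, 1996: 31 days (October has 31).
Nov 11, 1996 → Dec 11, 1996: 30 days (November has 30).
Dec 11, 1996 → Jan 11, 1997: 31 days (December has 31).
Jan 11, 1997 → Feb 11, 1997: 31 days (January has 31).
Feb 11, 1997 → Mar 11, 1997: 28 days (February has 28).
Mar 11, 1997 → Apr 11, 1997: 31 days (March has 31).
Apr 11, 1997 → May 7, 1997: 26 days.
Total: 2096 days.

2096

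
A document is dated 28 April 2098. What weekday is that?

January 1, 2098 is a Wednesday.
Jan 1, 2098 → Feb 1, 2098: 31 days (January has 31).
Feb 1, 2098 → Mar 1, 2098: 28 days (February has 28).
Mar 1, 2098 → Apr 1, 2098: 31 days (March has 31).
Apr 1, 2098 → Apr 28, 2098: 27 days.
Total: 117 days.
117 mod 7 = 5, so Wednesday + 5 = Monday.

Monday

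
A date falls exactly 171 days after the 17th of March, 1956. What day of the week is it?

Mar 17, 1956 is a Saturday.
171 mod 7 = 3, so 171 days after a Saturday is Saturday + 3 = Tuesday.

Tuesday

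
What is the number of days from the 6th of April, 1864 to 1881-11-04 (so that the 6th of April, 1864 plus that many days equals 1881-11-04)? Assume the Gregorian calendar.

6421

Apr 6, 1864 → Apr 6, 1865: 365 days.
Apr 6, 1865 → Apr 6, 1866: 365 days.
Apr 6, 1866 → Apr 6, 1867: 365 days.
Apr 6, 1867 → Apr 6, 1868: 366 days (Feb 29, 1868 is in that span).
Apr 6, 1868 → Apr 6, 1869: 365 days.
Apr 6, 1869 → Apr 6, 1870: 365 days.
Apr 6, 1870 → Apr 6, 1871: 365 days.
Apr 6, 1871 → Apr 6, 1872: 366 days (Feb 29, 1872 is in that span).
Apr 6, 1872 → Apr 6, 1873: 365 days.
Apr 6, 1873 → Apr 6, 1874: 365 days.
Apr 6, 1874 → Apr 6, 1875: 365 days.
Apr 6, 1875 → Apr 6, 1876: 366 days (Feb 29, 1876 is in that span).
Apr 6, 1876 → Apr 6, 1877: 365 days.
Apr 6, 1877 → Apr 6, 1878: 365 days.
Apr 6, 1878 → Apr 6, 1879: 365 days.
Apr 6, 1879 → Apr 6, 1880: 366 days (Feb 29, 1880 is in that span).
Apr 6, 1880 → Apr 6, 1881: 365 days.
Apr 6, 1881 → May 6, 1881: 30 days (April has 30).
May 6, 1881 → Jun 6, 1881: 31 days (May has 31).
Jun 6, 1881 → Jul 6, 1881: 30 days (June has 30).
Jul 6, 1881 → Aug 6, 1881: 31 days (July has 31).
Aug 6, 1881 → Sep 6, 1881: 31 days (August has 31).
Sep 6, 1881 → Oct 6, 1881: 30 days (September has 30).
Oct 6, 1881 → Nov 4, 1881: 29 days.
Total: 6421 days.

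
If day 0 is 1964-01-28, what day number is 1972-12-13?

3242

Jan 28, 1964 → Jan 28, 1965: 366 days (Feb 29, 1964 is in that span).
Jan 28, 1965 → Jan 28, 1966: 365 days.
Jan 28, 1966 → Jan 28, 1967: 365 days.
Jan 28, 1967 → Jan 28, 1968: 365 days.
Jan 28, 1968 → Jan 28, 1969: 366 days (Feb 29, 1968 is in that span).
Jan 28, 1969 → Jan 28, 1970: 365 days.
Jan 28, 1970 → Jan 28, 1971: 365 days.
Jan 28, 1971 → Jan 28, 1972: 365 days.
Jan 28, 1972 → Feb 28, 1972: 31 days (January has 31).
Feb 28, 1972 → Mar 28, 1972: 29 days (February has 29).
Mar 28, 1972 → Apr 28, 1972: 31 days (March has 31).
Apr 28, 1972 → May 28, 1972: 30 days (April has 30).
May 28, 1972 → Jun 28, 1972: 31 days (May has 31).
Jun 28, 1972 → Jul 28, 1972: 30 days (June has 30).
Jul 28, 1972 → Aug 28, 1972: 31 days (July has 31).
Aug 28, 1972 → Sep 28, 1972: 31 days (August has 31).
Sep 28, 1972 → Oct 28, 1972: 30 days (September has 30).
Oct 28, 1972 → Nov 28, 1972: 31 days (October has 31).
Nov 28, 1972 → Dec 13, 1972: 15 days.
Total: 3242 days.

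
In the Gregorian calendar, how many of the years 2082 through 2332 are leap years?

60

Multiples of 4 in [2082,2332]: 63.
Of those, multiples of 100: 3 (not leap unless ÷400).
Multiples of 400: 0.
Leap years = 63 − 3 + 0 = 60.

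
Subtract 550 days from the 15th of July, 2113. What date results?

−365 (one year) → Jul 15, 2112 (185 left).
−15 → Jun 30, 2112 (end of Jun, 30 days; 170 left).
−30 → May 31, 2112 (end of May, 31 days; 140 left).
−31 → Apr 30, 2112 (end of Apr, 30 days; 109 left).
−30 → Mar 31, 2112 (end of Mar, 31 days; 79 left).
−31 → Feb 29, 2112 (end of Feb, 29 days; 48 left).
−29 → Jan 31, 2112 (end of Jan, 31 days; 19 left).
−19 → Jan 12, 2112.

January 12, 2112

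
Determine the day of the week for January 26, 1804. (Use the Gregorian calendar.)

January 1, 1804 is a Sunday.
Jan 1, 1804 → Jan 26, 1804: 25 days.
Total: 25 days.
25 mod 7 = 4, so Sunday + 4 = Thursday.

Thursday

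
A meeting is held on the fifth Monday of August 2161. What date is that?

August 1, 2161 is a Saturday.
The first Monday is therefore August 3 (2 days later).
The fifth Monday is 3 + 4×7 = August 31.

August 31, 2161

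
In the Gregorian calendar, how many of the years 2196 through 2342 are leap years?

Multiples of 4 in [2196,2342]: 37.
Of those, multiples of 100: 2 (not leap unless ÷400).
Multiples of 400: 0.
Leap years = 37 − 2 + 0 = 35.

35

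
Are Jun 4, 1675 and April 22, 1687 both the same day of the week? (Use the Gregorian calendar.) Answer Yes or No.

Yes

From Jun 4, 1675 to Apr 22, 1687 is 4340 days.
4340 mod 7 = 0, so they are the same weekday.
(Jun 4, 1675 is a Tuesday; Apr 22, 1687 is a Tuesday.)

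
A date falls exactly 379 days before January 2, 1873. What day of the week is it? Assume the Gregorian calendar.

Wednesday

First find the weekday of Jan 2, 1873. Doomsday rule: the anchor day for the 1800s is Friday. For year 73: 73÷12 = 6 r 1, and 1÷4 = 0, so 6+1+0 = 7.
Friday + 7 ≡ Friday — that's 1873's doomsday.
In January the doomsday date is Jan 3 (1873 is not a leap year).
Jan 2 is 1 day before Jan 3; 1 mod 7 = 1, so Friday − 1 = Thursday.
379 mod 7 = 1, so 379 days before a Thursday is Thursday − 1 = Wednesday.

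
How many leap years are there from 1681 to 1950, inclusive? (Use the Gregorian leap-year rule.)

64

Multiples of 4 in [1681,1950]: 67.
Of those, multiples of 100: 3 (not leap unless ÷400).
Multiples of 400: 0.
Leap years = 67 − 3 + 0 = 64.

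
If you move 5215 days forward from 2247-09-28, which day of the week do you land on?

First find the weekday of Sep 28, 2247. Doomsday rule: the anchor day for the 2200s is Friday. For year 47: 47÷12 = 3 r 11, and 11÷4 = 2, so 3+11+2 = 16.
Friday + 16 ≡ Sunday — that's 2247's doomsday.
In September the doomsday date is Sep 5.
Sep 28 is 23 days after Sep 5; 23 mod 7 = 2, so Sunday + 2 = Tuesday.
5215 mod 7 = 0, so 5215 days after a Tuesday is Tuesday + 0 = Tuesday.

Tuesday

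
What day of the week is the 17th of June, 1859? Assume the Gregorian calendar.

Doomsday rule: the anchor day for the 1800s is Friday. For year 59: 59÷12 = 4 r 11, and 11÷4 = 2, so 4+11+2 = 17.
Friday + 17 ≡ Monday — that's 1859's doomsday.
In June the doomsday date is Jun 6.
Jun 17 is 11 days after Jun 6; 11 mod 7 = 4, so Monday + 4 = Friday.

Friday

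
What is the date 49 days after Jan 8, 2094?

Jan has 31 days: +24 → Feb 1, 2094 (25 left).
+25 → Feb 26, 2094.

February 26, 2094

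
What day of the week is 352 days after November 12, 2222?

First find the weekday of Nov 12, 2222. Doomsday rule: the anchor day for the 2200s is Friday. For year 22: 22÷12 = 1 r 10, and 10÷4 = 2, so 1+10+2 = 13.
Friday + 13 ≡ Thursday — that's 2222's doomsday.
In November the doomsday date is Nov 7.
Nov 12 is 5 days after Nov 7; 5 mod 7 = 5, so Thursday + 5 = Tuesday.
352 mod 7 = 2, so 352 days after a Tuesday is Tuesday + 2 = Thursday.

Thursday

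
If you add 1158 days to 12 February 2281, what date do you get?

+365 (one year) → Feb 12, 2282 (793 left).
+365 (one year) → Feb 12, 2283 (428 left).
+365 (one year) → Feb 12, 2284 (63 left).
Feb has 29 days: +18 → Mar 1, 2284 (45 left).
Mar has 31 days: +31 → Apr 1, 2284 (14 left).
+14 → Apr 15, 2284.

April 15, 2284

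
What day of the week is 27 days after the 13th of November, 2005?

Saturday

First find the weekday of Nov 13, 2005. Doomsday rule: the anchor day for the 2000s is Tuesday. For year 05: 5÷12 = 0 r 5, and 5÷4 = 1, so 0+5+1 = 6.
Tuesday + 6 ≡ Monday — that's 2005's doomsday.
In November the doomsday date is Nov 7.
Nov 13 is 6 days after Nov 7; 6 mod 7 = 6, so Monday + 6 = Sunday.
27 mod 7 = 6, so 27 days after a Sunday is Sunday + 6 = Saturday.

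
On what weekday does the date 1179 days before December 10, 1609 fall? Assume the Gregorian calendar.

Monday

Dec 10, 1609 is a Thursday.
1179 mod 7 = 3, so 1179 days before a Thursday is Thursday − 3 = Monday.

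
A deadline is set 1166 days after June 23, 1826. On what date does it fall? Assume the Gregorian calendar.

+365 (one year) → Jun 23, 1827 (801 left).
+366 (one year; includes Feb 29, 1828) → Jun 23, 1828 (435 left).
+365 (one year) → Jun 23, 1829 (70 left).
Jun has 30 days: +8 → Jul 1, 1829 (62 left).
Jul has 31 days: +31 → Aug 1, 1829 (31 left).
Aug has 31 days: +31 → Sep 1, 1829 (0 left).

September 1, 1829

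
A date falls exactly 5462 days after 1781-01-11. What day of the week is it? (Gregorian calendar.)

Saturday

First find the weekday of Jan 11, 1781. Doomsday rule: the anchor day for the 1700s is Sunday. For year 81: 81÷12 = 6 r 9, and 9÷4 = 2, so 6+9+2 = 17.
Sunday + 17 ≡ Wednesday — that's 1781's doomsday.
In January the doomsday date is Jan 3 (1781 is not a leap year).
Jan 11 is 8 days after Jan 3; 8 mod 7 = 1, so Wednesday + 1 = Thursday.
5462 mod 7 = 2, so 5462 days after a Thursday is Thursday + 2 = Saturday.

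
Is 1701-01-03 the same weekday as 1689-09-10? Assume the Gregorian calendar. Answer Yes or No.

From Sep 10, 1689 to Jan 3, 1701 is 4132 days.
4132 mod 7 = 2, so they are different weekdays.
(Sep 10, 1689 is a Saturday; Jan 3, 1701 is a Monday.)

No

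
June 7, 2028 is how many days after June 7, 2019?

3288

Jun 7, 2019 → Jun 7, 2020: 366 days (Feb 29, 2020 is in that span).
Jun 7, 2020 → Jun 7, 2021: 365 days.
Jun 7, 2021 → Jun 7, 2022: 365 days.
Jun 7, 2022 → Jun 7, 2023: 365 days.
Jun 7, 2023 → Jun 7, 2024: 366 days (Feb 29, 2024 is in that span).
Jun 7, 2024 → Jun 7, 2025: 365 days.
Jun 7, 2025 → Jun 7, 2026: 365 days.
Jun 7, 2026 → Jun 7, 2027: 365 days.
Jun 7, 2027 → Jul 7, 2027: 30 days (June has 30).
Jul 7, 2027 → Aug 7, 2027: 31 days (July has 31).
Aug 7, 2027 → Sep 7, 2027: 31 days (August has 31).
Sep 7, 2027 → Oct 7, 2027: 30 days (September has 30).
Oct 7, 2027 → Nov 7, 2027: 31 days (October has 31).
Nov 7, 2027 → Dec 7, 2027: 30 days (November has 30).
Dec 7, 2027 → Jan 7, 2028: 31 days (December has 31).
Jan 7, 2028 → Feb 7, 2028: 31 days (January has 31).
Feb 7, 2028 → Mar 7, 2028: 29 days (February has 29).
Mar 7, 2028 → Apr 7, 2028: 31 days (March has 31).
Apr 7, 2028 → May 7, 2028: 30 days (April has 30).
May 7, 2028 → Jun 7, 2028: 31 days.
Total: 3288 days.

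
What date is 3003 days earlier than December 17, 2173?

−365 (one year) → Dec 17, 2172 (2638 left).
−366 (one year; includes Feb 29, 2172) → Dec 17, 2171 (2272 left).
−365 (one year) → Dec 17, 2170 (1907 left).
−365 (one year) → Dec 17, 2169 (1542 left).
−365 (one year) → Dec 17, 2168 (1177 left).
−366 (one year; includes Feb 29, 2168) → Dec 17, 2167 (811 left).
−365 (one year) → Dec 17, 2166 (446 left).
−365 (one year) → Dec 17, 2165 (81 left).
−17 → Nov 30, 2165 (end of Nov, 30 days; 64 left).
−30 → Oct 31, 2165 (end of Oct, 31 days; 34 left).
−31 → Sep 30, 2165 (end of Sep, 30 days; 3 left).
−3 → Sep 27, 2165.

September 27, 2165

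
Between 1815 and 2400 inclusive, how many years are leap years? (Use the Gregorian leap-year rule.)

Multiples of 4 in [1815,2400]: 147.
Of those, multiples of 100: 6 (not leap unless ÷400).
Multiples of 400: 2.
Leap years = 147 − 6 + 2 = 143.

143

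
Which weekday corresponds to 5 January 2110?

Doomsday rule: the anchor day for the 2100s is Sunday. For year 10: 10÷12 = 0 r 10, and 10÷4 = 2, so 0+10+2 = 12.
Sunday + 12 ≡ Friday — that's 2110's doomsday.
In January the doomsday date is Jan 3 (2110 is not a leap year).
Jan 5 is 2 days after Jan 3; 2 mod 7 = 2, so Friday + 2 = Sunday.

Sunday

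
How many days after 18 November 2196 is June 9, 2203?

2393

Nov 18, 2196 → Nov 18, 2197: 365 days.
Nov 18, 2197 → Nov 18, 2198: 365 days.
Nov 18, 2198 → Nov 18, 2199: 365 days.
Nov 18, 2199 → Nov 18, 2200: 365 days.
Nov 18, 2200 → Nov 18, 2201: 365 days.
Nov 18, 2201 → Nov 18, 2202: 365 days.
Nov 18, 2202 → Dec 18, 2202: 30 days (November has 30).
Dec 18, 2202 → Jan 18, 2203: 31 days (December has 31).
Jan 18, 2203 → Feb 18, 2203: 31 days (January has 31).
Feb 18, 2203 → Mar 18, 2203: 28 days (February has 28).
Mar 18, 2203 → Apr 18, 2203: 31 days (March has 31).
Apr 18, 2203 → May 18, 2203: 30 days (April has 30).
May 18, 2203 → Jun 9, 2203: 22 days.
Total: 2393 days.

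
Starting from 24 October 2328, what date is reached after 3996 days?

+365 (one year) → Oct 24, 2329 (3631 left).
+365 (one year) → Oct 24, 2330 (3266 left).
+365 (one year) → Oct 24, 2331 (2901 left).
+366 (one year; includes Feb 29, 2332) → Oct 24, 2332 (2535 left).
+365 (one year) → Oct 24, 2333 (2170 left).
+365 (one year) → Oct 24, 2334 (1805 left).
+365 (one year) → Oct 24, 2335 (1440 left).
+366 (one year; includes Feb 29, 2336) → Oct 24, 2336 (1074 left).
+365 (one year) → Oct 24, 2337 (709 left).
+365 (one year) → Oct 24, 2338 (344 left).
Oct has 31 days: +8 → Nov 1, 2338 (336 left).
Nov has 30 days: +30 → Dec 1, 2338 (306 left).
Dec has 31 days: +31 → Jan 1, 2339 (275 left).
Jan has 31 days: +31 → Feb 1, 2339 (244 left).
Feb has 28 days: +28 → Mar 1, 2339 (216 left).
Mar has 31 days: +31 → Apr 1, 2339 (185 left).
Apr has 30 days: +30 → May 1, 2339 (155 left).
May has 31 days: +31 → Jun 1, 2339 (124 left).
Jun has 30 days: +30 → Jul 1, 2339 (94 left).
Jul has 31 days: +31 → Aug 1, 2339 (63 left).
Aug has 31 days: +31 → Sep 1, 2339 (32 left).
Sep has 30 days: +30 → Oct 1, 2339 (2 left).
+2 → Oct 3, 2339.

October 3, 2339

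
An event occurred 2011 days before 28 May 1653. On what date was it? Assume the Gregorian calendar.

November 25, 1647

−365 (one year) → May 28, 1652 (1646 left).
−366 (one year; includes Feb 29, 1652) → May 28, 1651 (1280 left).
−365 (one year) → May 28, 1650 (915 left).
−365 (one year) → May 28, 1649 (550 left).
−365 (one year) → May 28, 1648 (185 left).
−28 → Apr 30, 1648 (end of Apr, 30 days; 157 left).
−30 → Mar 31, 1648 (end of Mar, 31 days; 127 left).
−31 → Feb 29, 1648 (end of Feb, 29 days; 96 left).
−29 → Jan 31, 1648 (end of Jan, 31 days; 67 left).
−31 → Dec 31, 1647 (end of Dec, 31 days; 36 left).
−31 → Nov 30, 1647 (end of Nov, 30 days; 5 left).
−5 → Nov 25, 1647.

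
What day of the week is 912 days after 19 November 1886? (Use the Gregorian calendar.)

Sunday

First find the weekday of Nov 19, 1886. Doomsday rule: the anchor day for the 1800s is Friday. For year 86: 86÷12 = 7 r 2, and 2÷4 = 0, so 7+2+0 = 9.
Friday + 9 ≡ Sunday — that's 1886's doomsday.
In November the doomsday date is Nov 7.
Nov 19 is 12 days after Nov 7; 12 mod 7 = 5, so Sunday + 5 = Friday.
912 mod 7 = 2, so 912 days after a Friday is Friday + 2 = Sunday.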